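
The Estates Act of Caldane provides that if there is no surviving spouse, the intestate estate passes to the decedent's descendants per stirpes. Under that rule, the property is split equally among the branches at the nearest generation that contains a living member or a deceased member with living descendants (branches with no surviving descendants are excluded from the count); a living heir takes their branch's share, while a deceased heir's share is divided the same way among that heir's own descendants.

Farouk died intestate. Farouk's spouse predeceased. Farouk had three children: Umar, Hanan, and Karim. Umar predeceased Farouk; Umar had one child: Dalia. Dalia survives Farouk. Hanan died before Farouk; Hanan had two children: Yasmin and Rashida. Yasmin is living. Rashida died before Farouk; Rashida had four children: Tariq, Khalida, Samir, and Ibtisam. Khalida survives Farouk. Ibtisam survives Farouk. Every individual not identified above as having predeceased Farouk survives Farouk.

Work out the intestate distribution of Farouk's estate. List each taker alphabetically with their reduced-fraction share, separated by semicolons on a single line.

Dalia 1/3; Ibtisam 1/24; Karim 1/3; Khalida 1/24; Samir 1/24; Tariq 1/24; Yasmin 1/6

There is no surviving spouse, so the entire estate passes to Farouk's descendants per stirpes.
The estate is divided into 3 equal shares of 1/3 among Umar, Hanan, Karim.
Umar predeceased; the 1/3 allotted to Umar's branch passes to Umar's issue by representation.
Dalia is the sole taker at this level and receives the full 1/3.
Hanan predeceased; the 1/3 allotted to Hanan's branch passes to Hanan's issue by representation.
The 1/3 is divided into 2 equal shares of 1/6 among Yasmin, Rashida.
Yasmin is living and takes 1/6.
Rashida predeceased; the 1/6 allotted to Rashida's branch passes to Rashida's issue by representation.
The 1/6 is divided into 4 equal shares of 1/24 among Tariq, Khalida, Samir, Ibtisam.
Tariq is living and takes 1/24.
Khalida is living and takes 1/24.
Samir is living and takes 1/24.
Ibtisam is living and takes 1/24.
Karim is living and takes 1/3.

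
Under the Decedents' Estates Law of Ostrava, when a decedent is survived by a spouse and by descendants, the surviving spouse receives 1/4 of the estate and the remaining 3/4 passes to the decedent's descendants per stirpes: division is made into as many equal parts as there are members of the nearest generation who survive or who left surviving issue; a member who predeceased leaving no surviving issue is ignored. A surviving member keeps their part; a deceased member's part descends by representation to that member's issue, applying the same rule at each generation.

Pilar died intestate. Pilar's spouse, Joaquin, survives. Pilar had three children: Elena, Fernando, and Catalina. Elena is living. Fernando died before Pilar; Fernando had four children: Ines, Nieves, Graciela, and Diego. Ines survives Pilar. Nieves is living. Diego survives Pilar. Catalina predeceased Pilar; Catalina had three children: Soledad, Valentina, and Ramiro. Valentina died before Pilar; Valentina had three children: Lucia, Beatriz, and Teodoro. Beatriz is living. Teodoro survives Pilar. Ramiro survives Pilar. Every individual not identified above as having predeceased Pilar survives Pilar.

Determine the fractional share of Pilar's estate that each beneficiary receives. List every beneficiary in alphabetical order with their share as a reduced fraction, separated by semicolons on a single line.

Beatriz 1/36; Diego 1/16; Elena 1/4; Graciela 1/16; Ines 1/16; Joaquin 1/4; Lucia 1/36; Nieves 1/16; Ramiro 1/12; Soledad 1/12; Teodoro 1/36

Joaquin, as surviving spouse, takes 1/4.
The remaining 3/4 passes to Pilar's descendants per stirpes.
The 3/4 is divided into 3 equal shares of 1/4 among Elena, Fernando, Catalina.
Elena is living and takes 1/4.
Fernando predeceased; the 1/4 allotted to Fernando's branch passes to Fernando's issue by representation.
The 1/4 is divided into 4 equal shares of 1/16 among Ines, Nieves, Graciela, Diego.
Ines is living and takes 1/16.
Nieves is living and takes 1/16.
Graciela is living and takes 1/16.
Diego is living and takes 1/16.
Catalina predeceased; the 1/4 allotted to Catalina's branch passes to Catalina's issue by representation.
The 1/4 is divided into 3 equal shares of 1/12 among Soledad, Valentina, Ramiro.
Soledad is living and takes 1/12.
Valentina predeceased; the 1/12 allotted to Valentina's branch passes to Valentina's issue by representation.
The 1/12 is divided into 3 equal shares of 1/36 among Lucia, Beatriz, Teodoro.
Lucia is living and takes 1/36.
Beatriz is living and takes 1/36.
Teodoro is living and takes 1/36.
Ramiro is living and takes 1/12.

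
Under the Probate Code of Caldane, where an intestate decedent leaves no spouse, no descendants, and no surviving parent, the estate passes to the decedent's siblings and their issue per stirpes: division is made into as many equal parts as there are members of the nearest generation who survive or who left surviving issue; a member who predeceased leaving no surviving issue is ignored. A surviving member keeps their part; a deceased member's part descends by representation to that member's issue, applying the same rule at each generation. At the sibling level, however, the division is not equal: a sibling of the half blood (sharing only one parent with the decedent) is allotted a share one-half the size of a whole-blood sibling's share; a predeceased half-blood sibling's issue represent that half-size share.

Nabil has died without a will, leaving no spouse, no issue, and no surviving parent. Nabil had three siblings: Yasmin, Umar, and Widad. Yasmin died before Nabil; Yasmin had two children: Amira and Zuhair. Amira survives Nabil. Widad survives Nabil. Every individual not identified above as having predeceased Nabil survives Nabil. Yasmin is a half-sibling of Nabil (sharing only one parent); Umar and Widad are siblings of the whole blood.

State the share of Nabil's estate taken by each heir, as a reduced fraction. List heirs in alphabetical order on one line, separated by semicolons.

Amira 1/10; Umar 2/5; Widad 2/5; Zuhair 1/10

No spouse, descendants, or parent survives, so the estate passes to Nabil's siblings per stirpes.
Half-blood siblings count for one-half the weight of whole-blood siblings at the initial division.
Dividing 1 in proportion to weights (total weight 5/2): Yasmin (weight 1/2) → 1/5; Umar (weight 1) → 2/5; Widad (weight 1) → 2/5.
Yasmin predeceased; the 1/5 allotted to Yasmin's branch passes to Yasmin's issue by representation.
The 1/5 is divided into 2 equal shares of 1/10 among Amira, Zuhair.
Amira is living and takes 1/10.
Zuhair is living and takes 1/10.
Umar is living and takes 2/5.
Widad is living and takes 2/5.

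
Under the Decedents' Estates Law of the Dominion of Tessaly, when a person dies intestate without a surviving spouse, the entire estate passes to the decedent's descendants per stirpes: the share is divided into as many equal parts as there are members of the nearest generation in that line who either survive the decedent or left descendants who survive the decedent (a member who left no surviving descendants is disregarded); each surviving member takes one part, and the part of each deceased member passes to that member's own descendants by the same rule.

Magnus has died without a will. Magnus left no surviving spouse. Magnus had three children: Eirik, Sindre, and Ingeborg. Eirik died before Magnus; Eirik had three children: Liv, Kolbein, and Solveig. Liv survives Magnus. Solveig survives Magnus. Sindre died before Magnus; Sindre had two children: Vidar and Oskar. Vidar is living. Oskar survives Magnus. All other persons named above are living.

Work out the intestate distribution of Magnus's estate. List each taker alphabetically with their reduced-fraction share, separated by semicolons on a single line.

There is no surviving spouse, so the entire estate passes to Magnus's descendants per stirpes.
The estate is divided into 3 equal shares of 1/3 among Eirik, Sindre, Ingeborg.
Eirik predeceased; the 1/3 allotted to Eirik's branch passes to Eirik's issue by representation.
The 1/3 is divided into 3 equal shares of 1/9 among Liv, Kolbein, Solveig.
Liv is living and takes 1/9.
Kolbein is living and takes 1/9.
Solveig is living and takes 1/9.
Sindre predeceased; the 1/3 allotted to Sindre's branch passes to Sindre's issue by representation.
The 1/3 is divided into 2 equal shares of 1/6 among Vidar, Oskar.
Vidar is living and takes 1/6.
Oskar is living and takes 1/6.
Ingeborg is living and takes 1/3.

Ingeborg 1/3; Kolbein 1/9; Liv 1/9; Oskar 1/6; Solveig 1/9; Vidar 1/6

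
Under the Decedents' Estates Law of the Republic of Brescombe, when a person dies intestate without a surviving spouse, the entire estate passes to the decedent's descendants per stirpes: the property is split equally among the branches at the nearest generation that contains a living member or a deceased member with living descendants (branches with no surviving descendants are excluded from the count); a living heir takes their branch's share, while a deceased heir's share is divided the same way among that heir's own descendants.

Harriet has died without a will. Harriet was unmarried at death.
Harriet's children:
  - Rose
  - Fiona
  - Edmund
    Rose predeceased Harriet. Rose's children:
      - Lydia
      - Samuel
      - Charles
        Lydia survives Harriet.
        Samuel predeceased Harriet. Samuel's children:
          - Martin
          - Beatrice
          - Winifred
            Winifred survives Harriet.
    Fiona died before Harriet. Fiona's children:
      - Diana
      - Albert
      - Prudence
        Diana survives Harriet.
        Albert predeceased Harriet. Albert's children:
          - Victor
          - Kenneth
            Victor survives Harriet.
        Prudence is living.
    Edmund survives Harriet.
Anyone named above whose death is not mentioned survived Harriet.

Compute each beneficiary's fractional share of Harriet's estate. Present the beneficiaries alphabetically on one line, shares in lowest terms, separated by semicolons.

There is no surviving spouse, so the entire estate passes to Harriet's descendants per stirpes.
The estate is divided into 3 equal shares of 1/3 among Rose, Fiona, Edmund.
Rose predeceased; the 1/3 allotted to Rose's branch passes to Rose's issue by representation.
The 1/3 is divided into 3 equal shares of 1/9 among Lydia, Samuel, Charles.
Lydia is living and takes 1/9.
Samuel predeceased; the 1/9 allotted to Samuel's branch passes to Samuel's issue by representation.
The 1/9 is divided into 3 equal shares of 1/27 among Martin, Beatrice, Winifred.
Martin is living and takes 1/27.
Beatrice is living and takes 1/27.
Winifred is living and takes 1/27.
Charles is living and takes 1/9.
Fiona predeceased; the 1/3 allotted to Fiona's branch passes to Fiona's issue by representation.
The 1/3 is divided into 3 equal shares of 1/9 among Diana, Albert, Prudence.
Diana is living and takes 1/9.
Albert predeceased; the 1/9 allotted to Albert's branch passes to Albert's issue by representation.
The 1/9 is divided into 2 equal shares of 1/18 among Victor, Kenneth.
Victor is living and takes 1/18.
Kenneth is living and takes 1/18.
Prudence is living and takes 1/9.
Edmund is living and takes 1/3.

Beatrice 1/27; Charles 1/9; Diana 1/9; Edmund 1/3; Kenneth 1/18; Lydia 1/9; Martin 1/27; Prudence 1/9; Victor 1/18; Winifred 1/27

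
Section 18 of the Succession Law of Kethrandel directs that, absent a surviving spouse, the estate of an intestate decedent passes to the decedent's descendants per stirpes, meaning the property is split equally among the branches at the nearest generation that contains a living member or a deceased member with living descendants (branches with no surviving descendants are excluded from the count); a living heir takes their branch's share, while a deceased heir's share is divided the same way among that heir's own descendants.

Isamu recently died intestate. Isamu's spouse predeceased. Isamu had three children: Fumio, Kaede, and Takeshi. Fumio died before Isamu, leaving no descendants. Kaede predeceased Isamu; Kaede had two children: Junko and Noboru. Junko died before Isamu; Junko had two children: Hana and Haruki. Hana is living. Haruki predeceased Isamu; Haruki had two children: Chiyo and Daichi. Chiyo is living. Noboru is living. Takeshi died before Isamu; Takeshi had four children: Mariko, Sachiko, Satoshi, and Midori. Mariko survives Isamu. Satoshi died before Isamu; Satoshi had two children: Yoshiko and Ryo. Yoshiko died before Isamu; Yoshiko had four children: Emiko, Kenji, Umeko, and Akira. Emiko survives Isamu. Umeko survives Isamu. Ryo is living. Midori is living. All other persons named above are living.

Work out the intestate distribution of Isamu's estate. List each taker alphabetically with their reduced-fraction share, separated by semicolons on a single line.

There is no surviving spouse, so the entire estate passes to Isamu's descendants per stirpes.
Fumio left no surviving issue, so that branch lapses and is disregarded.
The estate is divided into 2 equal shares of 1/2 among Kaede, Takeshi.
Kaede predeceased; the 1/2 allotted to Kaede's branch passes to Kaede's issue by representation.
The 1/2 is divided into 2 equal shares of 1/4 among Junko, Noboru.
Junko predeceased; the 1/4 allotted to Junko's branch passes to Junko's issue by representation.
The 1/4 is divided into 2 equal shares of 1/8 among Hana, Haruki.
Hana is living and takes 1/8.
Haruki predeceased; the 1/8 allotted to Haruki's branch passes to Haruki's issue by representation.
The 1/8 is divided into 2 equal shares of 1/16 among Chiyo, Daichi.
Chiyo is living and takes 1/16.
Daichi is living and takes 1/16.
Noboru is living and takes 1/4.
Takeshi predeceased; the 1/2 allotted to Takeshi's branch passes to Takeshi's issue by representation.
The 1/2 is divided into 4 equal shares of 1/8 among Mariko, Sachiko, Satoshi, Midori.
Mariko is living and takes 1/8.
Sachiko is living and takes 1/8.
Satoshi predeceased; the 1/8 allotted to Satoshi's branch passes to Satoshi's issue by representation.
The 1/8 is divided into 2 equal shares of 1/16 among Yoshiko, Ryo.
Yoshiko predeceased; the 1/16 allotted to Yoshiko's branch passes to Yoshiko's issue by representation.
The 1/16 is divided into 4 equal shares of 1/64 among Emiko, Kenji, Umeko, Akira.
Emiko is living and takes 1/64.
Kenji is living and takes 1/64.
Umeko is living and takes 1/64.
Akira is living and takes 1/64.
Ryo is living and takes 1/16.
Midori is living and takes 1/8.

Akira 1/64; Chiyo 1/16; Daichi 1/16; Emiko 1/64; Hana 1/8; Kenji 1/64; Mariko 1/8; Midori 1/8; Noboru 1/4; Ryo 1/16; Sachiko 1/8; Umeko 1/64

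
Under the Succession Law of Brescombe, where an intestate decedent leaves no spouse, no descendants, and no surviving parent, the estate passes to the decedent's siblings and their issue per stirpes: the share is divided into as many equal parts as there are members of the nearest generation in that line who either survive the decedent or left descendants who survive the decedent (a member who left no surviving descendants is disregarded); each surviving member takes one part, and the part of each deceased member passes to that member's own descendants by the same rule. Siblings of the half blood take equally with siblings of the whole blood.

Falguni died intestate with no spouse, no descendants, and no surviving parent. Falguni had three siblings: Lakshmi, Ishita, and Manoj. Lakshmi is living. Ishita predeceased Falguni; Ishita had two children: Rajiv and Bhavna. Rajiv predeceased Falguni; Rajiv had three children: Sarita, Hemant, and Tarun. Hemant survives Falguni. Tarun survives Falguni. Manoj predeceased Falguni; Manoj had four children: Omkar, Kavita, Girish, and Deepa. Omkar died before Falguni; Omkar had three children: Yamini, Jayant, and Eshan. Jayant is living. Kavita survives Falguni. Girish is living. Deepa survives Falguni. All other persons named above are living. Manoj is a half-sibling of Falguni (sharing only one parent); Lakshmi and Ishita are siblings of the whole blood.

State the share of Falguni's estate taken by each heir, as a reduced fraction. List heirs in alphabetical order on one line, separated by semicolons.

Bhavna 1/6; Deepa 1/12; Eshan 1/36; Girish 1/12; Hemant 1/18; Jayant 1/36; Kavita 1/12; Lakshmi 1/3; Sarita 1/18; Tarun 1/18; Yamini 1/36

No spouse, descendants, or parent survives, so the estate passes to Falguni's siblings per stirpes.
Half-blood and whole-blood siblings take equally under the stated rule.
The estate is divided into 3 equal shares of 1/3 among Lakshmi, Ishita, Manoj.
Lakshmi is living and takes 1/3.
Ishita predeceased; the 1/3 allotted to Ishita's branch passes to Ishita's issue by representation.
The 1/3 is divided into 2 equal shares of 1/6 among Rajiv, Bhavna.
Rajiv predeceased; the 1/6 allotted to Rajiv's branch passes to Rajiv's issue by representation.
The 1/6 is divided into 3 equal shares of 1/18 among Sarita, Hemant, Tarun.
Sarita is living and takes 1/18.
Hemant is living and takes 1/18.
Tarun is living and takes 1/18.
Bhavna is living and takes 1/6.
Manoj predeceased; the 1/3 allotted to Manoj's branch passes to Manoj's issue by representation.
The 1/3 is divided into 4 equal shares of 1/12 among Omkar, Kavita, Girish, Deepa.
Omkar predeceased; the 1/12 allotted to Omkar's branch passes to Omkar's issue by representation.
The 1/12 is divided into 3 equal shares of 1/36 among Yamini, Jayant, Eshan.
Yamini is living and takes 1/36.
Jayant is living and takes 1/36.
Eshan is living and takes 1/36.
Kavita is living and takes 1/12.
Girish is living and takes 1/12.
Deepa is living and takes 1/12.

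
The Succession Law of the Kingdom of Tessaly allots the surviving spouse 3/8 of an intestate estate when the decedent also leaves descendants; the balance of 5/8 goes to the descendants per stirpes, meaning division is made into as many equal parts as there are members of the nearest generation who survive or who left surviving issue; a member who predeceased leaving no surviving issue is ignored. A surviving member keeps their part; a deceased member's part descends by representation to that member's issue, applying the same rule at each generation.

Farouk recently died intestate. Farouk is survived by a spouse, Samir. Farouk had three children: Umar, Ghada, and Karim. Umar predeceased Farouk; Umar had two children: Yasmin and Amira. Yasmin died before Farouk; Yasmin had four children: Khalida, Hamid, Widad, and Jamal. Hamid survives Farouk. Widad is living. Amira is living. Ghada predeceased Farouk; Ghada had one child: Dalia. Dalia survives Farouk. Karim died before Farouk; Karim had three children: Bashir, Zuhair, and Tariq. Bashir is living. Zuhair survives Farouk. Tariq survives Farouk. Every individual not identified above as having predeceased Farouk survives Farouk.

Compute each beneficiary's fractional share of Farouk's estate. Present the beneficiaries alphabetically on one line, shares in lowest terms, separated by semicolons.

Samir, as surviving spouse, takes 3/8.
The remaining 5/8 passes to Farouk's descendants per stirpes.
The 5/8 is divided into 3 equal shares of 5/24 among Umar, Ghada, Karim.
Umar predeceased; the 5/24 allotted to Umar's branch passes to Umar's issue by representation.
The 5/24 is divided into 2 equal shares of 5/48 among Yasmin, Amira.
Yasmin predeceased; the 5/48 allotted to Yasmin's branch passes to Yasmin's issue by representation.
The 5/48 is divided into 4 equal shares of 5/192 among Khalida, Hamid, Widad, Jamal.
Khalida is living and takes 5/192.
Hamid is living and takes 5/192.
Widad is living and takes 5/192.
Jamal is living and takes 5/192.
Amira is living and takes 5/48.
Ghada predeceased; the 5/24 allotted to Ghada's branch passes to Ghada's issue by representation.
Dalia is the sole taker at this level and receives the full 5/24.
Karim predeceased; the 5/24 allotted to Karim's branch passes to Karim's issue by representation.
The 5/24 is divided into 3 equal shares of 5/72 among Bashir, Zuhair, Tariq.
Bashir is living and takes 5/72.
Zuhair is living and takes 5/72.
Tariq is living and takes 5/72.

Amira 5/48; Bashir 5/72; Dalia 5/24; Hamid 5/192; Jamal 5/192; Khalida 5/192; Samir 3/8; Tariq 5/72; Widad 5/192; Zuhair 5/72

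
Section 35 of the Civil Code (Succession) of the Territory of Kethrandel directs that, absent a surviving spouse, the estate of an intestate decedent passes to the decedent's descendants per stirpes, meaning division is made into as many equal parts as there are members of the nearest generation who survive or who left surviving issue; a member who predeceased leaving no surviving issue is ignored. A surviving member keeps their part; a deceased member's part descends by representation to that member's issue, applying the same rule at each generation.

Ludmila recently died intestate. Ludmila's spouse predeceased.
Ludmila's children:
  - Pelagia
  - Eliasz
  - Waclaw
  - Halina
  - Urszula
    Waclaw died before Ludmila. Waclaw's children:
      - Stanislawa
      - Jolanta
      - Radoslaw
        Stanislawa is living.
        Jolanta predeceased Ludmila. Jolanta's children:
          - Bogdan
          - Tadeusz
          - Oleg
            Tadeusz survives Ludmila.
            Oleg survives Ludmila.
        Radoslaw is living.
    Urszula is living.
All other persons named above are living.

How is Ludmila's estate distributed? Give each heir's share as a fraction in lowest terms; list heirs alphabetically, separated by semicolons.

There is no surviving spouse, so the entire estate passes to Ludmila's descendants per stirpes.
The estate is divided into 5 equal shares of 1/5 among Pelagia, Eliasz, Waclaw, Halina, Urszula.
Pelagia is living and takes 1/5.
Eliasz is living and takes 1/5.
Waclaw predeceased; the 1/5 allotted to Waclaw's branch passes to Waclaw's issue by representation.
The 1/5 is divided into 3 equal shares of 1/15 among Stanislawa, Jolanta, Radoslaw.
Stanislawa is living and takes 1/15.
Jolanta predeceased; the 1/15 allotted to Jolanta's branch passes to Jolanta's issue by representation.
The 1/15 is divided into 3 equal shares of 1/45 among Bogdan, Tadeusz, Oleg.
Bogdan is living and takes 1/45.
Tadeusz is living and takes 1/45.
Oleg is living and takes 1/45.
Radoslaw is living and takes 1/15.
Halina is living and takes 1/5.
Urszula is living and takes 1/5.

Bogdan 1/45; Eliasz 1/5; Halina 1/5; Oleg 1/45; Pelagia 1/5; Radoslaw 1/15; Stanislawa 1/15; Tadeusz 1/45; Urszula 1/5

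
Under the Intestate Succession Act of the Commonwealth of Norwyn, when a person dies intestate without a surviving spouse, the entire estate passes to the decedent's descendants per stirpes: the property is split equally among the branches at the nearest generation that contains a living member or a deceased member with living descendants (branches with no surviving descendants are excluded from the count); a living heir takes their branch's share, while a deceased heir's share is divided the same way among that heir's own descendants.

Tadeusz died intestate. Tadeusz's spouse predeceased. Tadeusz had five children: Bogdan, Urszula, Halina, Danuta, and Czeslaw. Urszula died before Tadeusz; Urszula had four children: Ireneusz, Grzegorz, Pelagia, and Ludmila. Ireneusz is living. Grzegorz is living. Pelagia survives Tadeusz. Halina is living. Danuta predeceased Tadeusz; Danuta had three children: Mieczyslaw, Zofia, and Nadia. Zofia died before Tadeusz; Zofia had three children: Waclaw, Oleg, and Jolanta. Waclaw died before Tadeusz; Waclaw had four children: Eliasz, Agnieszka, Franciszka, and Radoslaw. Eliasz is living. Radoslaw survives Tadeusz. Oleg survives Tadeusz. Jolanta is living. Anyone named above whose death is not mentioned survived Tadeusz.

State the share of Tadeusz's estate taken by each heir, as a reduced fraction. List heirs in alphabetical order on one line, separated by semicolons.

There is no surviving spouse, so the entire estate passes to Tadeusz's descendants per stirpes.
The estate is divided into 5 equal shares of 1/5 among Bogdan, Urszula, Halina, Danuta, Czeslaw.
Bogdan is living and takes 1/5.
Urszula predeceased; the 1/5 allotted to Urszula's branch passes to Urszula's issue by representation.
The 1/5 is divided into 4 equal shares of 1/20 among Ireneusz, Grzegorz, Pelagia, Ludmila.
Ireneusz is living and takes 1/20.
Grzegorz is living and takes 1/20.
Pelagia is living and takes 1/20.
Ludmila is living and takes 1/20.
Halina is living and takes 1/5.
Danuta predeceased; the 1/5 allotted to Danuta's branch passes to Danuta's issue by representation.
The 1/5 is divided into 3 equal shares of 1/15 among Mieczyslaw, Zofia, Nadia.
Mieczyslaw is living and takes 1/15.
Zofia predeceased; the 1/15 allotted to Zofia's branch passes to Zofia's issue by representation.
The 1/15 is divided into 3 equal shares of 1/45 among Waclaw, Oleg, Jolanta.
Waclaw predeceased; the 1/45 allotted to Waclaw's branch passes to Waclaw's issue by representation.
The 1/45 is divided into 4 equal shares of 1/180 among Eliasz, Agnieszka, Franciszka, Radoslaw.
Eliasz is living and takes 1/180.
Agnieszka is living and takes 1/180.
Franciszka is living and takes 1/180.
Radoslaw is living and takes 1/180.
Oleg is living and takes 1/45.
Jolanta is living and takes 1/45.
Nadia is living and takes 1/15.
Czeslaw is living and takes 1/5.

Agnieszka 1/180; Bogdan 1/5; Czeslaw 1/5; Eliasz 1/180; Franciszka 1/180; Grzegorz 1/20; Halina 1/5; Ireneusz 1/20; Jolanta 1/45; Ludmila 1/20; Mieczyslaw 1/15; Nadia 1/15; Oleg 1/45; Pelagia 1/20; Radoslaw 1/180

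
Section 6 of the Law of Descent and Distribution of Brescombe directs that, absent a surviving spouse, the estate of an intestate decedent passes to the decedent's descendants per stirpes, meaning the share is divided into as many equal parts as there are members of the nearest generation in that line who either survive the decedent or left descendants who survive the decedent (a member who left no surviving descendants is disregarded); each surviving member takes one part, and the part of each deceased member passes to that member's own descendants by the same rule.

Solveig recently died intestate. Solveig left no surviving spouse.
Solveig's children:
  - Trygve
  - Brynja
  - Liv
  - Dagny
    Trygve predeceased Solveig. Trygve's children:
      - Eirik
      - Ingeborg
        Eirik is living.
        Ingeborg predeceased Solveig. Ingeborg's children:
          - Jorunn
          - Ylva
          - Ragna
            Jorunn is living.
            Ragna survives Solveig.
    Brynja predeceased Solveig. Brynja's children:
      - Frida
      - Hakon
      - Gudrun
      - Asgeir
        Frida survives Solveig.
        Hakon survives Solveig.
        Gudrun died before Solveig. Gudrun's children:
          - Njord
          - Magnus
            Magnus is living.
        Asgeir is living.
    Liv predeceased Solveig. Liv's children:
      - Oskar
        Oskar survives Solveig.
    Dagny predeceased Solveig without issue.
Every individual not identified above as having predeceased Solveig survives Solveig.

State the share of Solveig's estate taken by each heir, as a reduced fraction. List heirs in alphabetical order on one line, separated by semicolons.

There is no surviving spouse, so the entire estate passes to Solveig's descendants per stirpes.
Dagny left no surviving issue, so that branch lapses and is disregarded.
The estate is divided into 3 equal shares of 1/3 among Trygve, Brynja, Liv.
Trygve predeceased; the 1/3 allotted to Trygve's branch passes to Trygve's issue by representation.
The 1/3 is divided into 2 equal shares of 1/6 among Eirik, Ingeborg.
Eirik is living and takes 1/6.
Ingeborg predeceased; the 1/6 allotted to Ingeborg's branch passes to Ingeborg's issue by representation.
The 1/6 is divided into 3 equal shares of 1/18 among Jorunn, Ylva, Ragna.
Jorunn is living and takes 1/18.
Ylva is living and takes 1/18.
Ragna is living and takes 1/18.
Brynja predeceased; the 1/3 allotted to Brynja's branch passes to Brynja's issue by representation.
The 1/3 is divided into 4 equal shares of 1/12 among Frida, Hakon, Gudrun, Asgeir.
Frida is living and takes 1/12.
Hakon is living and takes 1/12.
Gudrun predeceased; the 1/12 allotted to Gudrun's branch passes to Gudrun's issue by representation.
The 1/12 is divided into 2 equal shares of 1/24 among Njord, Magnus.
Njord is living and takes 1/24.
Magnus is living and takes 1/24.
Asgeir is living and takes 1/12.
Liv predeceased; the 1/3 allotted to Liv's branch passes to Liv's issue by representation.
Oskar is the sole taker at this level and receives the full 1/3.

Asgeir 1/12; Eirik 1/6; Frida 1/12; Hakon 1/12; Jorunn 1/18; Magnus 1/24; Njord 1/24; Oskar 1/3; Ragna 1/18; Ylva 1/18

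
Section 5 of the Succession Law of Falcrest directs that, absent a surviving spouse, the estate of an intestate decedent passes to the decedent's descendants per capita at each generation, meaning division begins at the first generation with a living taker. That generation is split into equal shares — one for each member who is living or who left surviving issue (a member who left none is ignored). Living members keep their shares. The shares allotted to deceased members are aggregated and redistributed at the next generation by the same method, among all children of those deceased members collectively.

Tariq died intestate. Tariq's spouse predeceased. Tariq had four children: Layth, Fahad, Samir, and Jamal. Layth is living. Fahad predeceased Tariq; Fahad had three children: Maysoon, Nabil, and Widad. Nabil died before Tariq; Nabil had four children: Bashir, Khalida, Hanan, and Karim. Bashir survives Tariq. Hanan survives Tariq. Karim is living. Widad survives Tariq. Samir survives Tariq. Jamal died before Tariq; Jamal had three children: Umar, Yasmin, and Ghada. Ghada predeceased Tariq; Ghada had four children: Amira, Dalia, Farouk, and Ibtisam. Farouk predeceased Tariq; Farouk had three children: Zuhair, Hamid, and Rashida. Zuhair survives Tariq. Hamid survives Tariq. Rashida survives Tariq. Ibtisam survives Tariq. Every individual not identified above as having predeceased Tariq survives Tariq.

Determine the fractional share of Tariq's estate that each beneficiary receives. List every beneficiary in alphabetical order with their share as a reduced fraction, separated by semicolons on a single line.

Amira 1/48; Bashir 1/48; Dalia 1/48; Hamid 1/144; Hanan 1/48; Ibtisam 1/48; Karim 1/48; Khalida 1/48; Layth 1/4; Maysoon 1/12; Rashida 1/144; Samir 1/4; Umar 1/12; Widad 1/12; Yasmin 1/12; Zuhair 1/144

There is no surviving spouse, so the entire estate passes to Tariq's descendants per capita at each generation.
At generation 1 (Layth, Fahad, Samir, Jamal) there are 4 shares of (1)/4 = 1/4 each.
Living: Layth and Samir — each takes 1/4.
Deceased: Fahad and Jamal. Their combined 1/2 is pooled and carried to generation 2.
At generation 2 (Maysoon, Nabil, Widad, Umar, Yasmin, Ghada) there are 6 shares of (1/2)/6 = 1/12 each.
Living: Maysoon, Widad, Umar, and Yasmin — each takes 1/12.
Deceased: Nabil and Ghada. Their combined 1/6 is pooled and carried to generation 3.
At generation 3 (Bashir, Khalida, Hanan, Karim, Amira, Dalia, Farouk, Ibtisam) there are 8 shares of (1/6)/8 = 1/48 each.
Living: Bashir, Khalida, Hanan, Karim, Amira, Dalia, and Ibtisam — each takes 1/48.
Deceased: Farouk. That 1/48 share is carried to generation 4.
At generation 4 (Zuhair, Hamid, Rashida) there are 3 shares of (1/48)/3 = 1/144 each.
Living: Zuhair, Hamid, and Rashida — each takes 1/144.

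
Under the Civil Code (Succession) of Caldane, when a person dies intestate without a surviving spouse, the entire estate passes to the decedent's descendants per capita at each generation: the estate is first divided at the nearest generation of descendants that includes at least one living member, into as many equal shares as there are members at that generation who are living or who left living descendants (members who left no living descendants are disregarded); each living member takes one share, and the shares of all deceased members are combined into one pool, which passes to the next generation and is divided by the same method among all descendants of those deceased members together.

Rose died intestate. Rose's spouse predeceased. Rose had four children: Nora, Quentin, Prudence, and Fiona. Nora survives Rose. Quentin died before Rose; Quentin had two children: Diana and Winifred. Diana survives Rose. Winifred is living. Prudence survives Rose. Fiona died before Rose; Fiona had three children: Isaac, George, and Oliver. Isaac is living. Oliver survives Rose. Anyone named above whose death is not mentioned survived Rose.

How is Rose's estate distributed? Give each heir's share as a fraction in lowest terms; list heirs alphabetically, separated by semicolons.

There is no surviving spouse, so the entire estate passes to Rose's descendants per capita at each generation.
At generation 1 (Nora, Quentin, Prudence, Fiona) there are 4 shares of (1)/4 = 1/4 each.
Living: Nora and Prudence — each takes 1/4.
Deceased: Quentin and Fiona. Their combined 1/2 is pooled and carried to generation 2.
At generation 2 (Diana, Winifred, Isaac, George, Oliver) there are 5 shares of (1/2)/5 = 1/10 each.
Living: Diana, Winifred, Isaac, George, and Oliver — each takes 1/10.

Diana 1/10; George 1/10; Isaac 1/10; Nora 1/4; Oliver 1/10; Prudence 1/4; Winifred 1/10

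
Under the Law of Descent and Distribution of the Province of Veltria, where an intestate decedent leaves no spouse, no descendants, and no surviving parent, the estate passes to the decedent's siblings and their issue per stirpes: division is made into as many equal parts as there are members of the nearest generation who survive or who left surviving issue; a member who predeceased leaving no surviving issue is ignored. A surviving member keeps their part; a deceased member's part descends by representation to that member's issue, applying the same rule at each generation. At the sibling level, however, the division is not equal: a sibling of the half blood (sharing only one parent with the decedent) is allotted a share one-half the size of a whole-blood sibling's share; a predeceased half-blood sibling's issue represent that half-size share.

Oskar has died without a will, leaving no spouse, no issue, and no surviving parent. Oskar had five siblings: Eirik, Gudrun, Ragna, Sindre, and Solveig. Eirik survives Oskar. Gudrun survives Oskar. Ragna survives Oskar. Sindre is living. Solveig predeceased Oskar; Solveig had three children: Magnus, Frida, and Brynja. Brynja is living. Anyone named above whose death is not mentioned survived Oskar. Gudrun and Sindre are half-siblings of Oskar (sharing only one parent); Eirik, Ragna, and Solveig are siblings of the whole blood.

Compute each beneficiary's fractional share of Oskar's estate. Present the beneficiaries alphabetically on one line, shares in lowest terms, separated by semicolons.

Brynja 1/12; Eirik 1/4; Frida 1/12; Gudrun 1/8; Magnus 1/12; Ragna 1/4; Sindre 1/8

No spouse, descendants, or parent survives, so the estate passes to Oskar's siblings per stirpes.
Half-blood siblings count for one-half the weight of whole-blood siblings at the initial division.
Dividing 1 in proportion to weights (total weight 4): Eirik (weight 1) → 1/4; Gudrun (weight 1/2) → 1/8; Ragna (weight 1) → 1/4; Sindre (weight 1/2) → 1/8; Solveig (weight 1) → 1/4.
Eirik is living and takes 1/4.
Gudrun is living and takes 1/8.
Ragna is living and takes 1/4.
Sindre is living and takes 1/8.
Solveig predeceased; the 1/4 allotted to Solveig's branch passes to Solveig's issue by representation.
The 1/4 is divided into 3 equal shares of 1/12 among Magnus, Frida, Brynja.
Magnus is living and takes 1/12.
Frida is living and takes 1/12.
Brynja is living and takes 1/12.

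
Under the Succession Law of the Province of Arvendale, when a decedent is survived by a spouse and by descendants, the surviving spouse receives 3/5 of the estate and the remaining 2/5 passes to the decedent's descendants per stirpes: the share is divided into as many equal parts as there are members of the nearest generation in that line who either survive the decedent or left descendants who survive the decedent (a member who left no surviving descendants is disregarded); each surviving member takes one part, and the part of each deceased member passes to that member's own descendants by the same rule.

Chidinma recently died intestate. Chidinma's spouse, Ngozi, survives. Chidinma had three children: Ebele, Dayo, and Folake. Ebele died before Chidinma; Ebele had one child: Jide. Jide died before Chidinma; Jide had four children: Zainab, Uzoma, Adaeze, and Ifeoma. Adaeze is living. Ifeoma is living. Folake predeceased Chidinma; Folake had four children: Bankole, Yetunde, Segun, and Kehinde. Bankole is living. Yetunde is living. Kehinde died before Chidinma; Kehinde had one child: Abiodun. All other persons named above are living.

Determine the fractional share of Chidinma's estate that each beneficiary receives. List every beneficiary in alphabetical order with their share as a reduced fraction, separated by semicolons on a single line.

Ngozi, as surviving spouse, takes 3/5.
The remaining 2/5 passes to Chidinma's descendants per stirpes.
The 2/5 is divided into 3 equal shares of 2/15 among Ebele, Dayo, Folake.
Ebele predeceased; the 2/15 allotted to Ebele's branch passes to Ebele's issue by representation.
Jide's line is the sole branch at this level, so the full 2/15 passes to Jide's issue by representation.
The 2/15 is divided into 4 equal shares of 1/30 among Zainab, Uzoma, Adaeze, Ifeoma.
Zainab is living and takes 1/30.
Uzoma is living and takes 1/30.
Adaeze is living and takes 1/30.
Ifeoma is living and takes 1/30.
Dayo is living and takes 2/15.
Folake predeceased; the 2/15 allotted to Folake's branch passes to Folake's issue by representation.
The 2/15 is divided into 4 equal shares of 1/30 among Bankole, Yetunde, Segun, Kehinde.
Bankole is living and takes 1/30.
Yetunde is living and takes 1/30.
Segun is living and takes 1/30.
Kehinde predeceased; the 1/30 allotted to Kehinde's branch passes to Kehinde's issue by representation.
Abiodun is the sole taker at this level and receives the full 1/30.

Abiodun 1/30; Adaeze 1/30; Bankole 1/30; Dayo 2/15; Ifeoma 1/30; Ngozi 3/5; Segun 1/30; Uzoma 1/30; Yetunde 1/30; Zainab 1/30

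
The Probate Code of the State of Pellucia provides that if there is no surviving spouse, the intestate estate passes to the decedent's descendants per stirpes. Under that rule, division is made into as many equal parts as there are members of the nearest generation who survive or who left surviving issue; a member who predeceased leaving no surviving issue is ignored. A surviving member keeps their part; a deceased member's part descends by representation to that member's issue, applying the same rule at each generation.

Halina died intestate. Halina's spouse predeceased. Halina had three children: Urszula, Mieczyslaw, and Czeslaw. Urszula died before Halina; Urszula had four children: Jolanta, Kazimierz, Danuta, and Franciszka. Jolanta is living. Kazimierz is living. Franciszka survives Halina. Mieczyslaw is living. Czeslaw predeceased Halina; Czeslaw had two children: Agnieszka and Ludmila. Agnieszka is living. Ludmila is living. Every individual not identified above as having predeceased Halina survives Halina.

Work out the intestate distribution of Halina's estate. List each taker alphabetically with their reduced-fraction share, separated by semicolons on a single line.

There is no surviving spouse, so the entire estate passes to Halina's descendants per stirpes.
The estate is divided into 3 equal shares of 1/3 among Urszula, Mieczyslaw, Czeslaw.
Urszula predeceased; the 1/3 allotted to Urszula's branch passes to Urszula's issue by representation.
The 1/3 is divided into 4 equal shares of 1/12 among Jolanta, Kazimierz, Danuta, Franciszka.
Jolanta is living and takes 1/12.
Kazimierz is living and takes 1/12.
Danuta is living and takes 1/12.
Franciszka is living and takes 1/12.
Mieczyslaw is living and takes 1/3.
Czeslaw predeceased; the 1/3 allotted to Czeslaw's branch passes to Czeslaw's issue by representation.
The 1/3 is divided into 2 equal shares of 1/6 among Agnieszka, Ludmila.
Agnieszka is living and takes 1/6.
Ludmila is living and takes 1/6.

Agnieszka 1/6; Danuta 1/12; Franciszka 1/12; Jolanta 1/12; Kazimierz 1/12; Ludmila 1/6; Mieczyslaw 1/3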